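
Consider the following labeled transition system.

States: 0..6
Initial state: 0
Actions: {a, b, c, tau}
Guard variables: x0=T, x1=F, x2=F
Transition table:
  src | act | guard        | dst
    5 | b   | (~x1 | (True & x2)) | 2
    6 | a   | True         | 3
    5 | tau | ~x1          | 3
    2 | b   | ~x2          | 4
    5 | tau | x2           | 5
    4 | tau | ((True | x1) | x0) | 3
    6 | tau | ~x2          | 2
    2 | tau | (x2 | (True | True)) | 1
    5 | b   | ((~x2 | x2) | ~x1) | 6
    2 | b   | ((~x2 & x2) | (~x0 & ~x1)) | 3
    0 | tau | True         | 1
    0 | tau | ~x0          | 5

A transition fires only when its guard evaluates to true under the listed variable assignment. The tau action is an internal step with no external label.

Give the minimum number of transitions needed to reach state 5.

Answer: UNREACHABLE

Analysis:
Breadth-first toward 5:
  Layer 0: {0}
  Layer 1: {1}
5 never appears.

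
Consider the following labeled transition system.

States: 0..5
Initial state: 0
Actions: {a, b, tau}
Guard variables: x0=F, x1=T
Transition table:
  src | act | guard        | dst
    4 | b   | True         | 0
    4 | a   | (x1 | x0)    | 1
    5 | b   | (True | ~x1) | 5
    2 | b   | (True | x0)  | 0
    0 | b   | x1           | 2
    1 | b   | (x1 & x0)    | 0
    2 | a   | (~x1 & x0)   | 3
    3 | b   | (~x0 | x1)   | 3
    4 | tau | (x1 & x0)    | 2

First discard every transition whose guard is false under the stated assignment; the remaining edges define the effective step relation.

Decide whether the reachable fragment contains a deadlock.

Answer: DEADLOCK-FREE

Trace:
R = {0,2}
  0: b→2  [deg 1]
  2: b→0  [deg 1]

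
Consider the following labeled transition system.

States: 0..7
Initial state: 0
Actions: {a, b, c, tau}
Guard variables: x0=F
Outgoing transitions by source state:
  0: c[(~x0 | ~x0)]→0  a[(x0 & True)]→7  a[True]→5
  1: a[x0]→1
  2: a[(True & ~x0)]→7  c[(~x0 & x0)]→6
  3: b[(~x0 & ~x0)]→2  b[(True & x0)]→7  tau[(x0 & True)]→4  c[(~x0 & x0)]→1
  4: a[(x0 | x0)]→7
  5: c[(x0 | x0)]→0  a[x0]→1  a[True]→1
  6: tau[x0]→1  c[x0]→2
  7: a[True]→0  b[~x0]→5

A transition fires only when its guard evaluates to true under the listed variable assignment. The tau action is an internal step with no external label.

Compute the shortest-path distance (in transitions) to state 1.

Answer: 2

Analysis:
BFS to 1:
  depth 0: {0}
  depth 1: {5}
  depth 2: {1}
depth(1)=2, e.g. a·a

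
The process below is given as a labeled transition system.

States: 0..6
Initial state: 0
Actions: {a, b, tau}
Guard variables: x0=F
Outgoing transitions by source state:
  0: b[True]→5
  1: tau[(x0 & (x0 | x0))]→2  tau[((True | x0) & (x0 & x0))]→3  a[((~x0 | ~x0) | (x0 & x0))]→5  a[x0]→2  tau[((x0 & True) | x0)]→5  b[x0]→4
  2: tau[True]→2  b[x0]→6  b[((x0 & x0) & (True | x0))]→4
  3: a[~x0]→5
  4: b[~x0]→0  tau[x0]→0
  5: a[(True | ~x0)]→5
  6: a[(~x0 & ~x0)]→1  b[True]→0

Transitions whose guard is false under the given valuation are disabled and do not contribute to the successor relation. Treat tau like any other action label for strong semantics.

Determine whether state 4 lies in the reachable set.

Answer: UNREACHABLE

Analysis:
Guard filter leaves 8 enabled edge(s).
L0 = {0}
L1 = {5}  total {0,5}
R = {0,5}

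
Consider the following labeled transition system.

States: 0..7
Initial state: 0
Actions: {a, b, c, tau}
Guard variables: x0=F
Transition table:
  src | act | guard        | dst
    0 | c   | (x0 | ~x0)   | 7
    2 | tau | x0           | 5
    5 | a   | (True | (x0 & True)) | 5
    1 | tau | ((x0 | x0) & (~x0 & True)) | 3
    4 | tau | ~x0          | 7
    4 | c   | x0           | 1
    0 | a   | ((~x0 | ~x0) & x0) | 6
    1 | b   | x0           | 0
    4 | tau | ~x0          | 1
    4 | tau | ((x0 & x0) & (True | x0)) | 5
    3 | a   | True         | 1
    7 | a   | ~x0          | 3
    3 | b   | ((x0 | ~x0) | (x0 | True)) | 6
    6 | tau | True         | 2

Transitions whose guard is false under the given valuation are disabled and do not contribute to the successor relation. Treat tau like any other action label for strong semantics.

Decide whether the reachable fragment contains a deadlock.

Reachable = {0,1,2,3,6,7}
  0: c→7  [deg 1]
  1: ∅  [no exit]
  2: ∅  [no exit]
  3: a→1  b→6  [deg 2]
  6: tau→2  [deg 1]
  7: a→3  [deg 1]
trace reaching 1: c·a·a

Answer: DEADLOCK at state 1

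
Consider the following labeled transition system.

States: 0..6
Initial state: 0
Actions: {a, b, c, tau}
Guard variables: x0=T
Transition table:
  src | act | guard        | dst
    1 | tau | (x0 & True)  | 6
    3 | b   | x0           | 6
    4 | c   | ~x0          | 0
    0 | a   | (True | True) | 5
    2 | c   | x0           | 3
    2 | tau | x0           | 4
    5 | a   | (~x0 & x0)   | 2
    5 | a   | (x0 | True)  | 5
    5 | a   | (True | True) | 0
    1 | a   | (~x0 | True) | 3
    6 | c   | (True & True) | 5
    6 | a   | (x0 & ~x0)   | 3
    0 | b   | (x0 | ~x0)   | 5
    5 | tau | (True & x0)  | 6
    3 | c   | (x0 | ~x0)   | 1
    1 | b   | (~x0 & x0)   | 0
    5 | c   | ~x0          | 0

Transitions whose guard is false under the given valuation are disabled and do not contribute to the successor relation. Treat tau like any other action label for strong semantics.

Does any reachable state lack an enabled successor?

Reach set: {0,5,6}
  0: a→5  b→5  [2 exit(s)]
  5: a→0  a→5  tau→6  [3 exit(s)]
  6: c→5  [1 exit(s)]

Answer: DEADLOCK-FREE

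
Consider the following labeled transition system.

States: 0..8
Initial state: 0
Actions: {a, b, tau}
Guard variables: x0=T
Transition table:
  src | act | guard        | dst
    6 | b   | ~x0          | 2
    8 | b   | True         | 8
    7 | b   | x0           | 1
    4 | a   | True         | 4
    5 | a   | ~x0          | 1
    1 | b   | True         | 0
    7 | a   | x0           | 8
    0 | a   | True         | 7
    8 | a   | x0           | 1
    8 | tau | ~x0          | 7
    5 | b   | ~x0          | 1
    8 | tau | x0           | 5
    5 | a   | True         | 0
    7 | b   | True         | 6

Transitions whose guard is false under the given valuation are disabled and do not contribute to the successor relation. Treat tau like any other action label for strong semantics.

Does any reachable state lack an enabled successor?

Reach set: {0,1,5,6,7,8}
  0: a→7  [1 out]
  1: b→0  [1 out]
  5: a→0  [1 out]
  6: ∅  [deadlock]
  7: a→8  b→1  b→6  [3 out]
  8: a→1  b→8  tau→5  [3 out]
Path to 6: a·b

Answer: DEADLOCK at state 6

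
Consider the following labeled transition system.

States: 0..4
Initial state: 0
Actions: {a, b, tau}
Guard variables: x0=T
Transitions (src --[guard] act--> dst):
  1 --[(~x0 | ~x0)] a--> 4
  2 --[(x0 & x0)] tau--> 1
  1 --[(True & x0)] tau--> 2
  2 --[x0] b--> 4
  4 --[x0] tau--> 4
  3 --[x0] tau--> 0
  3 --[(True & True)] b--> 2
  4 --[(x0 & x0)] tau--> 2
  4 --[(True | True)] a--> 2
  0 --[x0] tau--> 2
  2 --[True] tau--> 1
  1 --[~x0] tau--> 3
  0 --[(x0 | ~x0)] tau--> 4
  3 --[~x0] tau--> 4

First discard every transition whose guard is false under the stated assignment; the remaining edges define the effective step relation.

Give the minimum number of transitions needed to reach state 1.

Breadth-first toward 1:
  Layer 0: {0}
  Layer 1: {2,4}
  Layer 2: {1}
depth(1)=2, e.g. tau·tau

Answer: 2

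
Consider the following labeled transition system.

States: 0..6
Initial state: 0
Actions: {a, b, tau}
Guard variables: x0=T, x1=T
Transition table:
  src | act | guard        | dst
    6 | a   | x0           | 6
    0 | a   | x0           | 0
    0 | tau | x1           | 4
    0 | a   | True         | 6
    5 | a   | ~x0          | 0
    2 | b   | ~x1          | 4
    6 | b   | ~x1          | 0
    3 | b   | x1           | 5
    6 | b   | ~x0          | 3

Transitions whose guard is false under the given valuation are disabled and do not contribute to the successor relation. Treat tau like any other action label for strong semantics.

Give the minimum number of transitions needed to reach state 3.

Answer: UNREACHABLE

Analysis:
BFS to 3:
  Layer 0: {0}
  Layer 1: {4,6}
3 never appears.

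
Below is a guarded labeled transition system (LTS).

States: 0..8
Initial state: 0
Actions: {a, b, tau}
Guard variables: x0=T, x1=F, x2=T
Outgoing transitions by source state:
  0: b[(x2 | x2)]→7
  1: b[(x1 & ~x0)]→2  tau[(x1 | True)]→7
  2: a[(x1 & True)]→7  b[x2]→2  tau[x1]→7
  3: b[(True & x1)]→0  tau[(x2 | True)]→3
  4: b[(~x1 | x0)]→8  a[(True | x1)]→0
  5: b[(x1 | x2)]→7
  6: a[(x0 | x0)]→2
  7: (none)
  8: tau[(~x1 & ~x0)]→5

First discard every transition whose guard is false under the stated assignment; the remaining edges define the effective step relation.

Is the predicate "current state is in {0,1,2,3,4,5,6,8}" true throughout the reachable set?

Inv-set: {0,1,2,3,4,5,6,8}
R = {0,7}
  0: safe
  7: ✗ unsafe
counterexample path to 7: b

Answer: INVARIANT VIOLATED at state 7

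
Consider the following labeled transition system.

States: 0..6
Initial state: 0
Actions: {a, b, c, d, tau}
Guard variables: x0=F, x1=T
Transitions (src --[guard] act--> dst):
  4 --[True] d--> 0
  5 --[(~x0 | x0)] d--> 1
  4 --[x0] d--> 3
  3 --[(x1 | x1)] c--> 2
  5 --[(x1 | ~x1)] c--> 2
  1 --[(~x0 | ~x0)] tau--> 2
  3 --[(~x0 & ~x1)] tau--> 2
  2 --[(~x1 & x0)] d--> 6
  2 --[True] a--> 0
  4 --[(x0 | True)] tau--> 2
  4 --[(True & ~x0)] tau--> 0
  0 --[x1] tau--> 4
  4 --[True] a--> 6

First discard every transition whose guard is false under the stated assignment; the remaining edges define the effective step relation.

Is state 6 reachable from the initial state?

Answer: REACHABLE

Trace:
Guard filter leaves 10 enabled edge(s).
depth 0: {0}
depth 1: {4}  total {0,4}
depth 2: {2,6}  total {0,2,4,6}
Reach set: {0,2,4,6}
Path to 6: tau·a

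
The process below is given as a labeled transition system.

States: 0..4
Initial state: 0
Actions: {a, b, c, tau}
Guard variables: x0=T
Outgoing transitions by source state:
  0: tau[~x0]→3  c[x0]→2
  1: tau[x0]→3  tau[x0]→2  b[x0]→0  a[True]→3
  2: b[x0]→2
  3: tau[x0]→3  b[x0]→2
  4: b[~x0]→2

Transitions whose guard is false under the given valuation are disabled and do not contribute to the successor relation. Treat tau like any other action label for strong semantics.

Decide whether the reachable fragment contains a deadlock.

Answer: DEADLOCK-FREE

Trace:
R = {0,2}
  0: c→2  [1 out]
  2: b→2  [1 out]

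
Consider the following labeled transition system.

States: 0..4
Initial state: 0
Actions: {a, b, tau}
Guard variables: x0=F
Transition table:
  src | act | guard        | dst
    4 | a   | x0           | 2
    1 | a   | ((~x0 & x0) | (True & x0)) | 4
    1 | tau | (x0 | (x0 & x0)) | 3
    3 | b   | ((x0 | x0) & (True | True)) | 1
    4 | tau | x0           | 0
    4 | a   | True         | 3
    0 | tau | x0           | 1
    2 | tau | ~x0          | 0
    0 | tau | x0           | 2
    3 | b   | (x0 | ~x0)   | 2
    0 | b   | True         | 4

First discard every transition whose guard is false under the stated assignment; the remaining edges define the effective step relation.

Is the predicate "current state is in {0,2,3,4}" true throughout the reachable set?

Inv-set: {0,2,3,4}
R = {0,2,3,4}
  0: ok
  2: ok
  3: ok
  4: ok

Answer: INVARIANT HOLDS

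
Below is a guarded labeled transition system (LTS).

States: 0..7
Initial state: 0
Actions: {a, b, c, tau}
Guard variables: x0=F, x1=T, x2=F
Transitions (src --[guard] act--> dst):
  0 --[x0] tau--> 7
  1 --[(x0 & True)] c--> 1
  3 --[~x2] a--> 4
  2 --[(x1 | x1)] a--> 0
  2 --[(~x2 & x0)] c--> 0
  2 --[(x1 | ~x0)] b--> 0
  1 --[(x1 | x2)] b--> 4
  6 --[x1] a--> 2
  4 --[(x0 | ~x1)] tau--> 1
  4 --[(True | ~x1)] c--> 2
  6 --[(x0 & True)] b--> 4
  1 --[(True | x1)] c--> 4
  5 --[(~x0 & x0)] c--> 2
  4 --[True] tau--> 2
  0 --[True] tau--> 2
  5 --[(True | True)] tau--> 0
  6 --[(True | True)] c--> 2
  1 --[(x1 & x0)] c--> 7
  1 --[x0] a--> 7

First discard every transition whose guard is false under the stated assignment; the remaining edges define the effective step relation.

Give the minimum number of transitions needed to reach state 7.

Answer: UNREACHABLE

Trace:
BFS to 7:
  depth 0: {0}
  depth 1: {2}
7 never appears.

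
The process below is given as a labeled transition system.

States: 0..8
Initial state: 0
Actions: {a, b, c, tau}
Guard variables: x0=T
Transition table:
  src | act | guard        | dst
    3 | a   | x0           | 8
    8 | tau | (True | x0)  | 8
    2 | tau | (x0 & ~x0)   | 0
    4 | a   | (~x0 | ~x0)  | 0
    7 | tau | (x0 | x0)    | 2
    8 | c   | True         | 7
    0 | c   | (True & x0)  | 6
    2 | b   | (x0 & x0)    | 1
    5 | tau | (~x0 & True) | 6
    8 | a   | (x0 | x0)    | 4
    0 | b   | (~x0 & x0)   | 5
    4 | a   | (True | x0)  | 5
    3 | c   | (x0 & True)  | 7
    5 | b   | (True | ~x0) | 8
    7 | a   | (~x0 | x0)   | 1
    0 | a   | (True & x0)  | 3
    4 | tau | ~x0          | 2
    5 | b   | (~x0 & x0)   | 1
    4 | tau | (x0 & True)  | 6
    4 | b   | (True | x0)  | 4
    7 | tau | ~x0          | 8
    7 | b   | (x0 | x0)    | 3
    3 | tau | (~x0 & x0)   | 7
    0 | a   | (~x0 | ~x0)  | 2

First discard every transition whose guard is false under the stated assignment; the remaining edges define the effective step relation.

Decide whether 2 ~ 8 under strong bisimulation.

Answer: NOT BISIMILAR

Trace:
Compute ~ classes (split until stable):
  P[0] = {{0,1,2,3,4,5,6,7,8}}
  P[1] = {{0,3},{1,6},{2,5},{4,7},{8}}
  P[2] = {{0},{1,6},{2},{3},{4},{5},{7},{8}}
stable after 3 split(s): 8 block(s)
[2]={2}  [8]={8}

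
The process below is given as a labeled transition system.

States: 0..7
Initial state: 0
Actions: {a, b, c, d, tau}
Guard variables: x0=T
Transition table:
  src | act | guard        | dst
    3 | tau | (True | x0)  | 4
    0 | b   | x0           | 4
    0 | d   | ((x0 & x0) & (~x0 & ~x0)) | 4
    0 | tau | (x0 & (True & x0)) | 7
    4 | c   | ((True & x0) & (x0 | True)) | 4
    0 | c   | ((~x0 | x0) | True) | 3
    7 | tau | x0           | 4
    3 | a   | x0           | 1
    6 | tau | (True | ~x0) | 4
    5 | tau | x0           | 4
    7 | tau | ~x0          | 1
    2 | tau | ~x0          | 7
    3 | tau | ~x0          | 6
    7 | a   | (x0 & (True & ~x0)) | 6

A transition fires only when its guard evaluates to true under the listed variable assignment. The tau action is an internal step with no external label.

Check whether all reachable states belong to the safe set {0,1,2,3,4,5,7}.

Answer: INVARIANT HOLDS

Working:
Allowed set {0,1,2,3,4,5,7}
Reachable = {0,1,3,4,7}
  0: ok
  1: ok
  3: ok
  4: ok
  7: ok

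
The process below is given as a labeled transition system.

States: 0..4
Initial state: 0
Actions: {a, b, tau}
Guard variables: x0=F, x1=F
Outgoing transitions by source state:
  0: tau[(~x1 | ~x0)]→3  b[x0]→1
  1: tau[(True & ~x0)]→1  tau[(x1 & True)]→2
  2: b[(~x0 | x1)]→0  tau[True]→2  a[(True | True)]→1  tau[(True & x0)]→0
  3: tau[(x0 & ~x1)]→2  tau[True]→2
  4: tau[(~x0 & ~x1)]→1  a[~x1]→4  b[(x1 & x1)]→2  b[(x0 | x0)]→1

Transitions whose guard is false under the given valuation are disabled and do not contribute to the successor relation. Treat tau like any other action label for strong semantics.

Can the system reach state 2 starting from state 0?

Guard filter leaves 8 enabled edge(s).
depth 0: {0}
depth 1: {3}  now seen {0,3}
depth 2: {2}  now seen {0,2,3}
depth 3: {1}  now seen {0,1,2,3}
Reachable = {0,1,2,3}
witness 2: tau·tau

Answer: REACHABLE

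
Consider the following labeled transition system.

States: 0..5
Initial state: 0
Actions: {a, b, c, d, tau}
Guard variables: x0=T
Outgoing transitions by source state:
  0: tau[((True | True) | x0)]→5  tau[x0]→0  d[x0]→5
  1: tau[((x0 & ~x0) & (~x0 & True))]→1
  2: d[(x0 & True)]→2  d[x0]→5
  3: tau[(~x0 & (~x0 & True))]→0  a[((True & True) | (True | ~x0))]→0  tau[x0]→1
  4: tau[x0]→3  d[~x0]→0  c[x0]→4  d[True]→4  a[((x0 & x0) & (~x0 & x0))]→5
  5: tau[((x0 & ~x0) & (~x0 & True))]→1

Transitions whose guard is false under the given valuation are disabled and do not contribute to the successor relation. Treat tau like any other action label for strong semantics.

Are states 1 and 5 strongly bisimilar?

Compute ~ classes (split until stable):
  round 0: {{0,1,2,3,4,5}}
  round 1: {{0},{1,5},{2},{3},{4}}
stable after 2 split(s): 5 block(s)
1∈{1,5}, 5∈{1,5}

Answer: BISIMILAR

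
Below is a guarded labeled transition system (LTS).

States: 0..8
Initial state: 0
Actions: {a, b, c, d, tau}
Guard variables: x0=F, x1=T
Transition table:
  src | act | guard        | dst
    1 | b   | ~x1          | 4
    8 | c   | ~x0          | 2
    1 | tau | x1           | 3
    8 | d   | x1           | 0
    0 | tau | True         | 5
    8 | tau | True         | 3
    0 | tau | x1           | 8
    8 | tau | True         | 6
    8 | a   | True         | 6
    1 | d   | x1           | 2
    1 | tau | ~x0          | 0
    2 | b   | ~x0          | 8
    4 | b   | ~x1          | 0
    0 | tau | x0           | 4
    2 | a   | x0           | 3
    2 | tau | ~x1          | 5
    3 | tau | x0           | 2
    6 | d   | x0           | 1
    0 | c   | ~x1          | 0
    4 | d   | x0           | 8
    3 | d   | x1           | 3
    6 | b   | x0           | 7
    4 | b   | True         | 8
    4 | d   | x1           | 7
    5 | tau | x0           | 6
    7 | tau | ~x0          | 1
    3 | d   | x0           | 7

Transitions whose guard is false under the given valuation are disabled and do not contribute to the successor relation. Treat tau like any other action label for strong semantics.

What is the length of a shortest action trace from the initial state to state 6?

Layered search for 6:
  depth 0: {0}
  depth 1: {5,8}
  depth 2: {2,3,6}
depth(6)=2, e.g. tau·a

Answer: 2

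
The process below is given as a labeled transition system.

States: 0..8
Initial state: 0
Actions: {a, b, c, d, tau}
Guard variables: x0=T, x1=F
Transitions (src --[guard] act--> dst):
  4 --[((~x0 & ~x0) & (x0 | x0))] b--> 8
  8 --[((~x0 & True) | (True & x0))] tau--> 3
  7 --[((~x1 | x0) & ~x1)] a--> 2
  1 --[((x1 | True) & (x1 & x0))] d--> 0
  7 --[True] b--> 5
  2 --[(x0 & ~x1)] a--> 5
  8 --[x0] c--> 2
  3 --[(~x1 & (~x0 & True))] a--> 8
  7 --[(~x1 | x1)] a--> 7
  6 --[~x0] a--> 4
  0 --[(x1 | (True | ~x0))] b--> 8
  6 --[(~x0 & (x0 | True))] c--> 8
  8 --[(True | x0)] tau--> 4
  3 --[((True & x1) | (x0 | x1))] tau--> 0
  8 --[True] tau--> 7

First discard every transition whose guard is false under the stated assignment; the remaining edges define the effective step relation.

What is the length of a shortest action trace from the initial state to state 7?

Answer: 2

Trace:
Layered search for 7:
  L0 = {0}
  L1 = {8}
  L2 = {2,3,4,7}
depth(7)=2, e.g. b·tau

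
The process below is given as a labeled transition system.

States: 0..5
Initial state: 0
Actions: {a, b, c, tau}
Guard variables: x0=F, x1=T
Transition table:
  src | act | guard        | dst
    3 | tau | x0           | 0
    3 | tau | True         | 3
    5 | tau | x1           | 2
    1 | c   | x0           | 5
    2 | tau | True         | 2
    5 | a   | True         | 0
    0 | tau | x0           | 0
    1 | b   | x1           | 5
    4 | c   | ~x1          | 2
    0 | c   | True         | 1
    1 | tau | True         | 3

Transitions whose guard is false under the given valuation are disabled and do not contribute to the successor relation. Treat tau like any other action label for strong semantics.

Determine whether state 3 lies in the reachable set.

7 transition(s) survive guard evaluation.
Layer 0: {0}
Layer 1: {1}  total {0,1}
Layer 2: {3,5}  total {0,1,3,5}
Layer 3: {2}  total {0,1,2,3,5}
Reachable = {0,1,2,3,5}
witness 3: c·tau

Answer: REACHABLE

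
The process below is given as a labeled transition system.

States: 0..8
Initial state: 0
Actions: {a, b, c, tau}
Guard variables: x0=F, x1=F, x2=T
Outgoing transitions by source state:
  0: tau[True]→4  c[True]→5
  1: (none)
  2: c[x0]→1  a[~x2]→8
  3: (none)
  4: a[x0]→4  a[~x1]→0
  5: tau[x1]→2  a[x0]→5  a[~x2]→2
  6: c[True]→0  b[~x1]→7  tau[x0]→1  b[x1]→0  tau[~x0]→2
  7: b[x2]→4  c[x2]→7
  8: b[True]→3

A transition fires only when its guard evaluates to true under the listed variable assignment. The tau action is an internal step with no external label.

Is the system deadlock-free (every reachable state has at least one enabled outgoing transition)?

R = {0,4,5}
  0: c→5  tau→4  [2 out]
  4: a→0  [1 out]
  5: ∅  [no exit]
trace reaching 5: c

Answer: DEADLOCK at state 5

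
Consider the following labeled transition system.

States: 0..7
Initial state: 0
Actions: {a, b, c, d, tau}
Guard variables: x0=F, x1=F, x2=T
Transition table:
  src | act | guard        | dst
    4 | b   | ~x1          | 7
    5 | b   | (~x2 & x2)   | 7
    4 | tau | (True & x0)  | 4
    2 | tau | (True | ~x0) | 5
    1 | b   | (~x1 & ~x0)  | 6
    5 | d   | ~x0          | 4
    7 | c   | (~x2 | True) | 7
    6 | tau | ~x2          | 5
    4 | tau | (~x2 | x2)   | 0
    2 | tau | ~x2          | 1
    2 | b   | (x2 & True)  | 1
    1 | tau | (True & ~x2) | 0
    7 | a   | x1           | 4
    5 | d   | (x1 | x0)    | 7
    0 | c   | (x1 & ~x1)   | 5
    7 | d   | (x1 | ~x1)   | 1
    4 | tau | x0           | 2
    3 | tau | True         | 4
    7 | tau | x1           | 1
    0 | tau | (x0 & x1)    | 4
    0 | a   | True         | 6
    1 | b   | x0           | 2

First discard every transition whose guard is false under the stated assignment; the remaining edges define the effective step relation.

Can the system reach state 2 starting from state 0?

After dropping false guards: 10 live edges.
depth 0: {0}
depth 1: {6}  total {0,6}
Reach set: {0,6}

Answer: UNREACHABLE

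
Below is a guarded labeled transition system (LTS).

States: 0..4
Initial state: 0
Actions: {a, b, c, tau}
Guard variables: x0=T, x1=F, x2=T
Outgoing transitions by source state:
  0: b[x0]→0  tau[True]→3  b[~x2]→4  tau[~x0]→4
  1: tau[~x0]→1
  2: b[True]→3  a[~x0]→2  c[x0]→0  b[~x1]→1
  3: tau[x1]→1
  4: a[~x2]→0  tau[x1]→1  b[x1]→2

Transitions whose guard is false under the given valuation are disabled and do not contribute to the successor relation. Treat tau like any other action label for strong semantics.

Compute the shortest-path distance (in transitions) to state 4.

Answer: UNREACHABLE

Trace:
Breadth-first toward 4:
  depth 0: {0}
  depth 1: {3}
4 never appears.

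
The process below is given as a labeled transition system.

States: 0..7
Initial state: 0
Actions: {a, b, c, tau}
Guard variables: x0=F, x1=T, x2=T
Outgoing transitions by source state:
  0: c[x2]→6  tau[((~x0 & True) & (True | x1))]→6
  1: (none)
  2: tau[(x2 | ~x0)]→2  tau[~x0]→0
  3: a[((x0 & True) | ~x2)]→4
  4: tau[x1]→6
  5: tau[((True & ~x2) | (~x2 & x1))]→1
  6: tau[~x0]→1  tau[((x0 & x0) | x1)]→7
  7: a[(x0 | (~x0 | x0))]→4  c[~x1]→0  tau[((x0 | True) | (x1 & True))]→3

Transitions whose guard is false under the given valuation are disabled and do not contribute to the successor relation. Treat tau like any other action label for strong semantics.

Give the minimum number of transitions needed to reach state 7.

Answer: 2

Trace:
Breadth-first toward 7:
  Layer 0: {0}
  Layer 1: {6}
  Layer 2: {1,7}
first hit 7 at d=2 via c·tau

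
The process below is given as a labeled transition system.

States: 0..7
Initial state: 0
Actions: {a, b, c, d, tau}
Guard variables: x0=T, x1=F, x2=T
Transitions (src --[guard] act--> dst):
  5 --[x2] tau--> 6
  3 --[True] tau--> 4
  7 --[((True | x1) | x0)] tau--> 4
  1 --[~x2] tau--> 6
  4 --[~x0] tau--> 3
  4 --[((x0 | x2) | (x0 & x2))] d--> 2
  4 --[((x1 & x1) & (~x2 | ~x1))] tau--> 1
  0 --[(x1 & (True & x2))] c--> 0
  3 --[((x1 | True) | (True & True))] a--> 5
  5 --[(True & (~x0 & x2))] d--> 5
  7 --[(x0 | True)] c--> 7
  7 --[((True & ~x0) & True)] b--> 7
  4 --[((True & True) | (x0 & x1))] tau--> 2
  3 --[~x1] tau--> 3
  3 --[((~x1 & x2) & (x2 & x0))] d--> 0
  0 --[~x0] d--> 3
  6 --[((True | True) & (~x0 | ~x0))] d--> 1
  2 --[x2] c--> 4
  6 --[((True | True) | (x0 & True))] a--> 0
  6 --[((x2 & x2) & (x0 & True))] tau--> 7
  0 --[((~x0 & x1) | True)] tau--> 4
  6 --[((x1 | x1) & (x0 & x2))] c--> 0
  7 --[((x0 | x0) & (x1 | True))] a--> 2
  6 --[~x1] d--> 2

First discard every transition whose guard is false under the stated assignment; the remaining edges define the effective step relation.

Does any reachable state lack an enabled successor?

Answer: DEADLOCK-FREE

Trace:
Reachable = {0,2,4}
  0: tau→4  [1 exit(s)]
  2: c→4  [1 exit(s)]
  4: d→2  tau→2  [2 exit(s)]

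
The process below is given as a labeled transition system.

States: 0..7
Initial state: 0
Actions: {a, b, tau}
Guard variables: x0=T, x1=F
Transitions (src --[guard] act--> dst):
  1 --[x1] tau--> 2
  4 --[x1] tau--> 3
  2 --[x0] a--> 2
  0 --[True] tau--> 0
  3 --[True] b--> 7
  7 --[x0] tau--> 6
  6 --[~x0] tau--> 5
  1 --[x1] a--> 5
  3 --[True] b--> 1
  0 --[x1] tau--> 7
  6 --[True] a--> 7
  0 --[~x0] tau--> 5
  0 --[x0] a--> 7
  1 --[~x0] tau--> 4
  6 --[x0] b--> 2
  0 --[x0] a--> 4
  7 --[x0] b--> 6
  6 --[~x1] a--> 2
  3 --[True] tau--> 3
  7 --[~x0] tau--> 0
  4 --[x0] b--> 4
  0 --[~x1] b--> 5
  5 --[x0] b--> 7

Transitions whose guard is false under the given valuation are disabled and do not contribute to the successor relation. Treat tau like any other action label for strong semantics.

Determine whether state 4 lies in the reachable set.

Answer: REACHABLE

Analysis:
15 transition(s) survive guard evaluation.
L0 = {0}
L1 = {4,5,7}  total {0,4,5,7}
L2 = {6}  total {0,4,5,6,7}
L3 = {2}  total {0,2,4,5,6,7}
Reachable = {0,2,4,5,6,7}
Path to 4: a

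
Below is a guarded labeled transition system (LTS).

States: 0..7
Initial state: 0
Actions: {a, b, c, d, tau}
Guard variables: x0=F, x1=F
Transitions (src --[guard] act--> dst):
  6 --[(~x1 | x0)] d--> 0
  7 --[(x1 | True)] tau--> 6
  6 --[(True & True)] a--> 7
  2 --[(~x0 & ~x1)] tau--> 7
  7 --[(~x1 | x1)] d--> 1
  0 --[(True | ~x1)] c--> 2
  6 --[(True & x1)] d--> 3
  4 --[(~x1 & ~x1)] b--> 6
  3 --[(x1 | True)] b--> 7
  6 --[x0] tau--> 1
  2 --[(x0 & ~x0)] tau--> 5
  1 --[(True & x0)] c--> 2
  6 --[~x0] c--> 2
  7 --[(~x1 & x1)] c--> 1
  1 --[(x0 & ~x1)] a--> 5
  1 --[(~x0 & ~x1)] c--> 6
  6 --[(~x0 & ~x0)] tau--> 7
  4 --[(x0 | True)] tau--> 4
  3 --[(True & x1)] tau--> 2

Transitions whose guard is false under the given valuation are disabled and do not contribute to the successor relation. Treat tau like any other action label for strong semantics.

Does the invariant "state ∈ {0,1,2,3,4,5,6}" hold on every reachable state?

Answer: INVARIANT VIOLATED at state 7

Working:
Allowed set {0,1,2,3,4,5,6}
Reach set: {0,1,2,6,7}
  0: safe
  1: safe
  2: safe
  6: safe
  7: outside
witness against invariant: c·tau → 7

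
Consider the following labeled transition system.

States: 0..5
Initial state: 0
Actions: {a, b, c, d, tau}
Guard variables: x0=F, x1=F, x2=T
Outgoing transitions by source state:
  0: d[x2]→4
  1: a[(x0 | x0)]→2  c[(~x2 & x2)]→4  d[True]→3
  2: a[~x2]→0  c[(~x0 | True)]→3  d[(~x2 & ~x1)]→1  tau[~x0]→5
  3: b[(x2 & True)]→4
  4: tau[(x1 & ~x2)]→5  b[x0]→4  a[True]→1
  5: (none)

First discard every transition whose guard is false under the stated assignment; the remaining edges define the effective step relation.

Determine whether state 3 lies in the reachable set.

6 transition(s) survive guard evaluation.
Layer 0: {0}
Layer 1: {4}  total {0,4}
Layer 2: {1}  total {0,1,4}
Layer 3: {3}  total {0,1,3,4}
Reach set: {0,1,3,4}
trace reaching 3: d·a·d

Answer: REACHABLE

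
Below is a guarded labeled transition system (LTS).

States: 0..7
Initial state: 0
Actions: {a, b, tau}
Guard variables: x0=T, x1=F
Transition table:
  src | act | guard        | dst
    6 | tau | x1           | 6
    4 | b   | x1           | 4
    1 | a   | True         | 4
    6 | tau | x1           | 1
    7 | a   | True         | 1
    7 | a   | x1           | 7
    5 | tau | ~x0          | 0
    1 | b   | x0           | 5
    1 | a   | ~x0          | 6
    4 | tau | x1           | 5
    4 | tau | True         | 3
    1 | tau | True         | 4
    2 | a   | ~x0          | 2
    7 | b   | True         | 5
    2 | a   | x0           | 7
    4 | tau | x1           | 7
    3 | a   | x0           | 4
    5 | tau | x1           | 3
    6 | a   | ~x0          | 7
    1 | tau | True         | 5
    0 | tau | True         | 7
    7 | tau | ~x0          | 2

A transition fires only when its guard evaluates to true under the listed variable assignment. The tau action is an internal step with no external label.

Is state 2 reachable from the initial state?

10 transition(s) survive guard evaluation.
L0 = {0}
L1 = {7}  cumulative {0,7}
L2 = {1,5}  cumulative {0,1,5,7}
L3 = {4}  cumulative {0,1,4,5,7}
L4 = {3}  cumulative {0,1,3,4,5,7}
Reachable = {0,1,3,4,5,7}

Answer: UNREACHABLE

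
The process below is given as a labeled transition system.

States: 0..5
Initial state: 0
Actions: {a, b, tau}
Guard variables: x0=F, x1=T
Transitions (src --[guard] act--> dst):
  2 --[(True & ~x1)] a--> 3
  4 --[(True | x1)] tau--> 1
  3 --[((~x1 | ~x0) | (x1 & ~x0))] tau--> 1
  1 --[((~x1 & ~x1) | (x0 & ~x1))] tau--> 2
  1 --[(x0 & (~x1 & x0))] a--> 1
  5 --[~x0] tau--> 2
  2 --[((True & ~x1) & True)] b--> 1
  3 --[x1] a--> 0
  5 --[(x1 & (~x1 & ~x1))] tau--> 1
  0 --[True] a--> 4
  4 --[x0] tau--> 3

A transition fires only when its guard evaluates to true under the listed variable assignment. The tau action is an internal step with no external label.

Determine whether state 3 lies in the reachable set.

5 transition(s) survive guard evaluation.
L0 = {0}
L1 = {4}  now seen {0,4}
L2 = {1}  now seen {0,1,4}
Reachable = {0,1,4}

Answer: UNREACHABLE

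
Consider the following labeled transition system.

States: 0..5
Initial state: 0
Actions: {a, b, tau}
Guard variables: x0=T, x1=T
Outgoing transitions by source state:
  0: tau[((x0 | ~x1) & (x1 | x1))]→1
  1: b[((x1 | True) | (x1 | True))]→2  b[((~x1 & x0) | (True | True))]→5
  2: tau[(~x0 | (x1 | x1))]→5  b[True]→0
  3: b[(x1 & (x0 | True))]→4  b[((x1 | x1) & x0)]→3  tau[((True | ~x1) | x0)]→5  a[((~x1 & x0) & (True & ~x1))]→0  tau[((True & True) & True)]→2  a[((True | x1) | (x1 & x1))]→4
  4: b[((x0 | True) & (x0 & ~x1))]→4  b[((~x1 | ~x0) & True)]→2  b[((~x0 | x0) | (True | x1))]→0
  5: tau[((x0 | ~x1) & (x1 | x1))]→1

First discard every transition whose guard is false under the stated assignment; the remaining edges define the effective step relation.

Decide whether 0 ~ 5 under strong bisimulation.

Compute ~ classes (split until stable):
  P[0] = {{0,1,2,3,4,5}}
  P[1] = {{0,5},{1,4},{2},{3}}
  P[2] = {{0,5},{1},{2},{3},{4}}
stable after 3 split(s): 5 block(s)
0∈{0,5}, 5∈{0,5}

Answer: BISIMILAR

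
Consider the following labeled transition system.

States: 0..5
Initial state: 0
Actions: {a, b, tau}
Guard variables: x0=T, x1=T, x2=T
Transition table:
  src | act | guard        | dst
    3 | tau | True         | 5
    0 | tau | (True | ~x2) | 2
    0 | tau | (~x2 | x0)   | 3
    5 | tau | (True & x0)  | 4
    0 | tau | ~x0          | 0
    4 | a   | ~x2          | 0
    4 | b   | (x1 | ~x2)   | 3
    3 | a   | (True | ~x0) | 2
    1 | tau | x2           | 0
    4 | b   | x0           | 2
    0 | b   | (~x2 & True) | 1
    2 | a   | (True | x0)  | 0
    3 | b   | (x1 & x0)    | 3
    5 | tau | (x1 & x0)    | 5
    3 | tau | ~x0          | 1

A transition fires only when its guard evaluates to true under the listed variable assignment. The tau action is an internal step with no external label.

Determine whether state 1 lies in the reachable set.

Answer: UNREACHABLE

Analysis:
Guard filter leaves 11 enabled edge(s).
L0 = {0}
L1 = {2,3}  total {0,2,3}
L2 = {5}  total {0,2,3,5}
L3 = {4}  total {0,2,3,4,5}
Reach set: {0,2,3,4,5}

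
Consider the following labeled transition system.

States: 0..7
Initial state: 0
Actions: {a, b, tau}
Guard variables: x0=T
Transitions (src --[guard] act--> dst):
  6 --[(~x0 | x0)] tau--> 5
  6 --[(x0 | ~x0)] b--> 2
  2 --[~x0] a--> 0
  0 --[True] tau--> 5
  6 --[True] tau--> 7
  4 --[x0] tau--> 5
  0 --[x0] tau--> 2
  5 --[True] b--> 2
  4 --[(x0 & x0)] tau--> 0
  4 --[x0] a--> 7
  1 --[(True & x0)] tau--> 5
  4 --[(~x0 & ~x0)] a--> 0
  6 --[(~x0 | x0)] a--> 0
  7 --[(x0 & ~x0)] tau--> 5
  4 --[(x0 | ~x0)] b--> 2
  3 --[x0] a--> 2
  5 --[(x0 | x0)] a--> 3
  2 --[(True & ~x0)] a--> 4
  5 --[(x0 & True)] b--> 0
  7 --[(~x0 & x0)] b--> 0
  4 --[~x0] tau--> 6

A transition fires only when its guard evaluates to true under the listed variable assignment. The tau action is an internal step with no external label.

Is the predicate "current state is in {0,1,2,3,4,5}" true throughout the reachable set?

Answer: INVARIANT HOLDS

Working:
Inv-set: {0,1,2,3,4,5}
R = {0,2,3,5}
  0: ✓
  2: ✓
  3: ✓
  5: ✓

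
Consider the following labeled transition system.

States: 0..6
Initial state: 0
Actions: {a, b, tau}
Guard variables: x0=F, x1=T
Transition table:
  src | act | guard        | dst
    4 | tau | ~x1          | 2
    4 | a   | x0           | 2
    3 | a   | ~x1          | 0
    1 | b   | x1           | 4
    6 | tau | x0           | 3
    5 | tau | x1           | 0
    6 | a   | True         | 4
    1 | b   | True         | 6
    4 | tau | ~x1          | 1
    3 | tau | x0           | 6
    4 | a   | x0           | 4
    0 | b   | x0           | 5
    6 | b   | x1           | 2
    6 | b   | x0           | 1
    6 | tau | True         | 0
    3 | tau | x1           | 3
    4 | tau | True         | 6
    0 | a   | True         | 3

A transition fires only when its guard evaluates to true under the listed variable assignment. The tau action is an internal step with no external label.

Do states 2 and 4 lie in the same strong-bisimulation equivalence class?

Refine partition for ~:
  round 0: {{0,1,2,3,4,5,6}}
  round 1: {{0},{1},{2},{3,4,5},{6}}
  round 2: {{0},{1},{2},{3},{4},{5},{6}}
Fixed point at round 3; 7 class(es).
2∈{2}, 4∈{4}

Answer: NOT BISIMILAR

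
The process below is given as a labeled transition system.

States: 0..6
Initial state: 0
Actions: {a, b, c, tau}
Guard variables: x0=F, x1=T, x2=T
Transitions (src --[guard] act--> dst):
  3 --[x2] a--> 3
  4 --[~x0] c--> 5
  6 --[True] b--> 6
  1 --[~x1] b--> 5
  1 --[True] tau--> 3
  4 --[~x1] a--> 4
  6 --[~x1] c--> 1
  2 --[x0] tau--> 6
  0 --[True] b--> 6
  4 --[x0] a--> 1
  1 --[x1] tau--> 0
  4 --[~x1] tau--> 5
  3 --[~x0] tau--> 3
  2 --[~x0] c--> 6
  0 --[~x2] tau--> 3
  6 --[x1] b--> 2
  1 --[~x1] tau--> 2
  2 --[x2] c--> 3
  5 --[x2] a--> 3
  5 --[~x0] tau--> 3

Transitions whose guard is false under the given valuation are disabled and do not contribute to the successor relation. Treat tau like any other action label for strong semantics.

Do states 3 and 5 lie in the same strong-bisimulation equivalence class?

Bisimulation quotient by refinement:
  round 0: {{0,1,2,3,4,5,6}}
  round 1: {{0,6},{1},{2,4},{3,5}}
  round 2: {{0},{1},{2},{3,5},{4},{6}}
Fixed point at round 3; 6 class(es).
class of 3: {3,5}; class of 5: {3,5}

Answer: BISIMILAR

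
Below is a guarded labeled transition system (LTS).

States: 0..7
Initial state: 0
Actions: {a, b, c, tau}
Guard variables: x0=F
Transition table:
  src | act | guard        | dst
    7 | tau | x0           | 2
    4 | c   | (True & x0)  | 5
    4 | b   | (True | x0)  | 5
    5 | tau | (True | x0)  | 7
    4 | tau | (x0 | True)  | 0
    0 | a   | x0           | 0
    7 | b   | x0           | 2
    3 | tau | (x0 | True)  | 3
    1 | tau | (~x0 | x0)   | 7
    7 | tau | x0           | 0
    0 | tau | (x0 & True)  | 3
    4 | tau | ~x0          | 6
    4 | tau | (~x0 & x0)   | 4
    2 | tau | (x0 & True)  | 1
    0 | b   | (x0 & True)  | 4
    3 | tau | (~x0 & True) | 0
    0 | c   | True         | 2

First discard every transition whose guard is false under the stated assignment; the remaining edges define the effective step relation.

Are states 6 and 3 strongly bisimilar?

Bisimulation quotient by refinement:
  P[0] = {{0,1,2,3,4,5,6,7}}
  P[1] = {{0},{1,3,5},{2,6,7},{4}}
  P[2] = {{0},{1,5},{2,6,7},{3},{4}}
5 equivalence class(es) (converged in 3)
[6]={2,6,7}  [3]={3}

Answer: NOT BISIMILAR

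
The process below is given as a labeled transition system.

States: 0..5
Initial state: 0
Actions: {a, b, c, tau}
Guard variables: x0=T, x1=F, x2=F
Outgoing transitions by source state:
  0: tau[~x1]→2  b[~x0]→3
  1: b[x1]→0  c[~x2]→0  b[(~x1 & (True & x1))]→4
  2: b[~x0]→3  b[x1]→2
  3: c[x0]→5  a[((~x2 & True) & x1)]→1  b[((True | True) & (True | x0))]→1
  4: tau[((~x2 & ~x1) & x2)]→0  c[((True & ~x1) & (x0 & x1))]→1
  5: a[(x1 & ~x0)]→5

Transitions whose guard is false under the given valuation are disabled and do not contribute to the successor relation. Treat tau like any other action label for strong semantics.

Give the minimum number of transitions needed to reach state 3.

Answer: UNREACHABLE

Working:
BFS to 3:
  L0 = {0}
  L1 = {2}
3 never appears.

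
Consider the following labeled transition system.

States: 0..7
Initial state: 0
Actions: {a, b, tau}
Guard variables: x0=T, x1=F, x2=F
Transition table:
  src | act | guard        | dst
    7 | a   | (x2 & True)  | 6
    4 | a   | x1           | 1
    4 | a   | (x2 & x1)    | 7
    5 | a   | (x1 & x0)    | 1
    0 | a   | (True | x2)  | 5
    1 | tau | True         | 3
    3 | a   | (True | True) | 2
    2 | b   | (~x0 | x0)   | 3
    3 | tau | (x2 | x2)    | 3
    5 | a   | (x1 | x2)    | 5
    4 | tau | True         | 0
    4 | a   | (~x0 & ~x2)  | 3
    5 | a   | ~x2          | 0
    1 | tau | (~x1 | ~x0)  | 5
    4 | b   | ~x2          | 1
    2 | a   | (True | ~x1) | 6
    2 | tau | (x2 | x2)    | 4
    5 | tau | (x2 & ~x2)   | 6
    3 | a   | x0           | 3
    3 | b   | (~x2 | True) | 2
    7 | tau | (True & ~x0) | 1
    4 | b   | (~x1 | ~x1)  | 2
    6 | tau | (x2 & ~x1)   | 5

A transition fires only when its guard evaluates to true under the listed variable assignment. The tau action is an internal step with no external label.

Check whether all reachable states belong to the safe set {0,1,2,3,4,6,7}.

Answer: INVARIANT VIOLATED at state 5

Analysis:
Allowed set {0,1,2,3,4,6,7}
R = {0,5}
  0: ✓
  5: VIOLATES
witness against invariant: a → 5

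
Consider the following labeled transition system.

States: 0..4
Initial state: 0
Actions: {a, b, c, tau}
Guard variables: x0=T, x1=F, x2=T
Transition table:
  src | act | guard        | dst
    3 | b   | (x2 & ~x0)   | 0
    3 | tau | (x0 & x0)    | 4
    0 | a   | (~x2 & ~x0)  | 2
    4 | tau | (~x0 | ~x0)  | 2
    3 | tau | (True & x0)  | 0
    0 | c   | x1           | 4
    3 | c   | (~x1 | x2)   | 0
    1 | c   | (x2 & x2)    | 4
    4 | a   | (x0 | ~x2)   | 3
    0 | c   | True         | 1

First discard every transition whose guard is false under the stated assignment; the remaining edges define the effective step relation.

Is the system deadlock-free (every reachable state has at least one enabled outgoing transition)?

Answer: DEADLOCK-FREE

Trace:
Reach set: {0,1,3,4}
  0: c→1  [1 exit(s)]
  1: c→4  [1 exit(s)]
  3: c→0  tau→0  tau→4  [3 exit(s)]
  4: a→3  [1 exit(s)]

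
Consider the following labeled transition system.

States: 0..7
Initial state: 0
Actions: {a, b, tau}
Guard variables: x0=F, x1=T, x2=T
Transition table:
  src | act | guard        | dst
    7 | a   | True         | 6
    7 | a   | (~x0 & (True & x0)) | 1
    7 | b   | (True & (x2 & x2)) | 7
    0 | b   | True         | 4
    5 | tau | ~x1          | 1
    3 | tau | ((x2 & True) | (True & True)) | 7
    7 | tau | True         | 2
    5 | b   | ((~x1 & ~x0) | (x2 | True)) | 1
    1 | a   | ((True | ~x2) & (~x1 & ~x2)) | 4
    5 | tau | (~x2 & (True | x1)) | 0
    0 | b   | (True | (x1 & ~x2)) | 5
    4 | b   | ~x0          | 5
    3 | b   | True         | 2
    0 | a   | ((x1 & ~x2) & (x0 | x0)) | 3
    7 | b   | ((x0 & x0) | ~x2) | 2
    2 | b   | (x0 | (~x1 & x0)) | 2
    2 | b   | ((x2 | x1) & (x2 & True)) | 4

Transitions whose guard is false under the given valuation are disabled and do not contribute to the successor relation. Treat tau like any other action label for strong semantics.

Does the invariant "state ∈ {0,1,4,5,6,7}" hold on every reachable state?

Inv-set: {0,1,4,5,6,7}
R = {0,1,4,5}
  0: ✓
  1: ✓
  4: ✓
  5: ✓

Answer: INVARIANT HOLDS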